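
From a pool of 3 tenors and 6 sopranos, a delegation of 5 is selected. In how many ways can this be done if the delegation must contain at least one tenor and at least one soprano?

With no constraint there are C(9,5) = 126 possible selections.
Subtract selections that omit an entire group: no tenors → C(6,5) = 6; no sopranos → C(3,5) = 0.
Both groups omitted at once is impossible, so 126 − 6 = 120.

120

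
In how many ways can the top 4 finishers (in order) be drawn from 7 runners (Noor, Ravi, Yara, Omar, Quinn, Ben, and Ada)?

There are 7 choices for 1st place, 6 for 2nd, and so on down to 4 for position 4.
That gives 7 × 6 × 5 × 4 = 840.

840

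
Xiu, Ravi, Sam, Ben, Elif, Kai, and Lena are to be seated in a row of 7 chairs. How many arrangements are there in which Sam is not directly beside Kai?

3600

Of the 7! = 5040 arrangements, those with Sam and Kai adjacent number 2 × 6! = 1440 (treat the pair as a block with 2 internal orders).
Complementary counting: 5040 − 1440 = 3600.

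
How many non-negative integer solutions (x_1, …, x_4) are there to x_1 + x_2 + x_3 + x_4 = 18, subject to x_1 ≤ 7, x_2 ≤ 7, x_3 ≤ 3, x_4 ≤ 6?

52

Without the upper bounds there are C(21,3) = 1330 ways to split 18 among 4 variables.
Subtract solutions that violate a single cap (substitute x_i' = x_i − (cap_i+1)): x_1 ≥ 8 gives C(13,3) = 286; x_2 ≥ 8 gives C(13,3) = 286; x_3 ≥ 4 gives C(17,3) = 680; x_4 ≥ 7 gives C(14,3) = 364. Together 1616.
Add back pairs where two caps are both exceeded: 10 + 84 + 20 + 84 + 20 + 120 = 338.
By inclusion–exclusion the count is 1330 − 1616 + 338 = 52.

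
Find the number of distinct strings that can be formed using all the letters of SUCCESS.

420

The 7 letters of SUCCESS have repeats: C appearing twice and S appearing 3 times.
So there are 7! / (3!·2!) = 420 distinguishable arrangements.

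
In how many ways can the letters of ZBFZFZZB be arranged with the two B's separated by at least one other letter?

315

Total arrangements of ZBFZFZZB: 8!/(4!·2!·2!) = 420.
If the two B's are adjacent, glue them into one block, leaving 7 items to arrange: (7)!/(4!·2!) = 105 ways.
Hence 420 − 105 = 315.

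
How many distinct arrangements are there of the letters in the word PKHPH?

30

PKHPH has 5 letters with H appearing twice and P appearing twice.
The number of distinct arrangements is 5!/(2!·2!) = 120/4 = 30.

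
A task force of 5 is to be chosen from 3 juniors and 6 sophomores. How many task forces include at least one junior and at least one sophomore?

120

With no constraint there are C(9,5) = 126 possible selections.
Selections missing a whole group: no juniors → C(6,5) = 6; no sophomores → C(3,5) = 0.
Both groups omitted at once is impossible, so 126 − 6 = 120.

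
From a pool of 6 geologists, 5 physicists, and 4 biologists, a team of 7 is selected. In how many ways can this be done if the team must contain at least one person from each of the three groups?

5949

Total 7-person selections from all 15: C(15,7) = 6435.
Subtract selections that omit an entire group: no geologists → C(9,7) = 36; no physicists → C(10,7) = 120; no biologists → C(11,7) = 330.
Add back selections omitting two groups (i.e. drawn from a single group): C(6,7) + C(5,7) + C(4,7) = 0.
By inclusion–exclusion: 6435 − 486 + 0 = 5949.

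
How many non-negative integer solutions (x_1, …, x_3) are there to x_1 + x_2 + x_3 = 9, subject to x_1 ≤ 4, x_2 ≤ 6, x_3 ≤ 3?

By stars and bars, unrestricted non-negative solutions to x_1+…+x_3 = 9 number C(9+2,2) = 55.
Subtract solutions that violate a single cap (substitute x_i' = x_i − (cap_i+1)): x_1 ≥ 5 gives C(6,2) = 15; x_2 ≥ 7 gives C(4,2) = 6; x_3 ≥ 4 gives C(7,2) = 21. Together 42.
Add back pairs where two caps are both exceeded: 0 + 1 + 0 = 1.
By inclusion–exclusion the count is 55 − 42 + 1 = 14.

14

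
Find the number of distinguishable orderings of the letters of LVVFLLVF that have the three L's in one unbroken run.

60

Treat the 3 copies of L as a single block. The multiset to arrange is then {LLL, F, F, V, V, V}, 6 items in all.
That gives (6)!/(3!·2!) = 60 arrangements.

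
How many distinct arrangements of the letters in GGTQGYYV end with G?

1260

Fix G in the last position and arrange the remaining 7 letters.
Those 7 letters have G appearing twice and Y appearing twice, giving (7)!/(2!·2!) = 1260.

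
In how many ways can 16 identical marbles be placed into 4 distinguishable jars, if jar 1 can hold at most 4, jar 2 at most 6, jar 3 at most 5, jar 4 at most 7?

79

Without the upper bounds there are C(19,3) = 969 ways to split 16 among 4 jars.
Subtract solutions that violate a single cap (substitute x_i' = x_i − (cap_i+1)): x_1 ≥ 5 gives C(14,3) = 364; x_2 ≥ 7 gives C(12,3) = 220; x_3 ≥ 6 gives C(13,3) = 286; x_4 ≥ 8 gives C(11,3) = 165. Together 1035.
Add back pairs where two caps are both exceeded: 35 + 56 + 20 + 20 + 4 + 10 = 145.
By inclusion–exclusion the count is 969 − 1035 + 145 = 79.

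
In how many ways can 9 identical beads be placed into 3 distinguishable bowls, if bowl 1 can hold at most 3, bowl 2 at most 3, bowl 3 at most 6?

10

Ignoring the caps, the number of non-negative solutions to x_1+…+x_3 = 9 is C(11,2) = 55.
Subtract solutions that violate a single cap (substitute x_i' = x_i − (cap_i+1)): x_1 ≥ 4 gives C(7,2) = 21; x_2 ≥ 4 gives C(7,2) = 21; x_3 ≥ 7 gives C(4,2) = 6. Together 48.
Add back pairs where two caps are both exceeded: 3 + 0 + 0 = 3.
By inclusion–exclusion the count is 55 − 48 + 3 = 10.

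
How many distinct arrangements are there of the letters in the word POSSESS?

The 7 letters of POSSESS have repeats: S appearing 4 times.
Dividing 7! = 5040 by 4! = 24 for the repeated letters gives 210.

210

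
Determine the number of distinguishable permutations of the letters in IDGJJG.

The 6 letters of IDGJJG have repeats: G appearing twice and J appearing twice.
Dividing 6! = 720 by 2!·2! = 4 for the repeated letters gives 180.

180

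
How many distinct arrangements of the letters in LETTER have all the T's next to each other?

60

Treat the 2 copies of T as a single block. The multiset to arrange is then {TT, E, E, L, R}, 5 items in all.
That gives (5)!/(2!) = 60 arrangements.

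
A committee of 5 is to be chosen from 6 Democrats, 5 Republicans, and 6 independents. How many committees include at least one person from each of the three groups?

4485

With no constraint there are C(17,5) = 6188 possible selections.
Selections missing a whole group: no Democrats → C(11,5) = 462; no Republicans → C(12,5) = 792; no independents → C(11,5) = 462.
Add back selections omitting two groups (i.e. drawn from a single group): C(6,5) + C(5,5) + C(6,5) = 13.
By inclusion–exclusion: 6188 − 1716 + 13 = 4485.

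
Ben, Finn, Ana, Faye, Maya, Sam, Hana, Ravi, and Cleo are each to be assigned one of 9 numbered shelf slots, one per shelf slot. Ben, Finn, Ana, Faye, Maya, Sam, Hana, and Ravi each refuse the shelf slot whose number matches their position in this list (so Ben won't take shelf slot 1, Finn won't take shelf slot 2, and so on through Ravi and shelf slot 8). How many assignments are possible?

148329

Let Aᵢ (for 1 ≤ i ≤ 8) be the placements that put person i in their forbidden shelf slot. Any j of these fix j positions, leaving (9−j)! ways to fill the rest, and there are C(8,j) ways to pick which j.
By inclusion–exclusion, the number of valid placements is Σ_{j=0}^{8} (−1)^j C(8,j)·(9−j)!.
Computing: 362880 − 322560 + 141120 − 40320 + 8400 − 1344 + 168 − 16 + 1 = 148329.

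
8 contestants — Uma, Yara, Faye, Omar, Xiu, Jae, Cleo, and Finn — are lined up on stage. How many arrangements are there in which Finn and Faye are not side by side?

Of the 8! = 40320 arrangements, those with Finn and Faye adjacent number 2 × 7! = 10080 (treat the pair as a block with 2 internal orders).
So 40320 − 10080 = 30240 arrangements keep them apart.

30240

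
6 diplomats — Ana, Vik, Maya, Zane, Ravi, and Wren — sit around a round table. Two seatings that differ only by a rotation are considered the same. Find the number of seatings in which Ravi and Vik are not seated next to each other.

Without the restriction there are (5)! = 120 seatings.
Those with Ravi next to Vik: fuse the pair into one unit and seat 5 units around a circle — 2·(4)! = 48.
Subtracting, 120 − 48 = 72.

72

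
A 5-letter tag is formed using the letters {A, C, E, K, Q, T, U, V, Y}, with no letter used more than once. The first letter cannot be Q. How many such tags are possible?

The first letter has 9−1 = 8 choices (anything except Q).
The remaining 4 letters are filled from the other 8 symbols without repetition: 8 × 7 × 6 × 5 = 1680.
Total: 8 × 1680 = 13440.

13440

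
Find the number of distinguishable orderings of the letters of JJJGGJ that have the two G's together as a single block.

Treat the 2 copies of G as a single block. The multiset to arrange is then {GG, J, J, J, J}, 5 items in all.
That gives (5)!/(4!) = 5 arrangements.

5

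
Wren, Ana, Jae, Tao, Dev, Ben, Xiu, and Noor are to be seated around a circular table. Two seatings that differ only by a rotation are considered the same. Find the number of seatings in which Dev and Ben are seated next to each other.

1440

Treat {Dev, Ben} as one unit (2 internal orders) and seat the resulting 7 units around the table: (6)! circular arrangements.
So 2 × (6)! = 2 × 720 = 1440.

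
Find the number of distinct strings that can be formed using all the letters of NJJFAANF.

Letter multiplicities in NJJFAANF: A×2, F×2, J×2, N×2.
The number of distinct arrangements is 8!/(2!·2!·2!·2!) = 40320/16 = 2520.

2520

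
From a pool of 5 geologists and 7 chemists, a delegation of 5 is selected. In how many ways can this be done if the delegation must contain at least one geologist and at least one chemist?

Unrestricted: C(12,5) = 792 ways to pick any 5 of the 12.
Selections missing a whole group: no geologists → C(7,5) = 21; no chemists → C(5,5) = 1.
Both groups omitted at once is impossible, so 792 − 22 = 770.

770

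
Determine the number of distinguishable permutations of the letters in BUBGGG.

60

Letter multiplicities in BUBGGG: B×2, G×3, U×1.
So there are 6! / (3!·2!) = 60 distinguishable arrangements.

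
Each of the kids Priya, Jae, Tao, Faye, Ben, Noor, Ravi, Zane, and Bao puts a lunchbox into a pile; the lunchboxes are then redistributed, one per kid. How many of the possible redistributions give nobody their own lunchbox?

133496

Let Aᵢ be the assignments in which kid i gets their own lunchbox. We want the size of the complement of A₁∪…∪A_9.
By inclusion–exclusion this is Σ_{j=0}^{9} (−1)^j C(9,j)·(9−j)!.
Computing: 362880 − 362880 + 181440 − 60480 + 15120 − 3024 + 504 − 72 + 9 − 1 = 133496.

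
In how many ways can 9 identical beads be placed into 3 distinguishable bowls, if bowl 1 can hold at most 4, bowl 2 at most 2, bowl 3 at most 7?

12

By stars and bars, unrestricted non-negative solutions to x_1+…+x_3 = 9 number C(9+2,2) = 55.
Subtract solutions that violate a single cap (substitute x_i' = x_i − (cap_i+1)): x_1 ≥ 5 gives C(6,2) = 15; x_2 ≥ 3 gives C(8,2) = 28; x_3 ≥ 8 gives C(3,2) = 3. Together 46.
Add back pairs where two caps are both exceeded: 3 + 0 + 0 = 3.
By inclusion–exclusion the count is 55 − 46 + 3 = 12.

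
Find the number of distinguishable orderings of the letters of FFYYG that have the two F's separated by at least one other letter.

Total arrangements of FFYYG: 5!/(2!·2!) = 30.
Arrangements with the F's together: treat FF as one letter, giving (4)!/(2!) = 12.
Subtracting, 30 − 12 = 18 arrangements keep the F's apart.

18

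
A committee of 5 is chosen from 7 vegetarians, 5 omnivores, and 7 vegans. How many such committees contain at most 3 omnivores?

11557

Split by how many omnivores are chosen (0 through 3).
Sum: C(5,0)·C(14,5) + C(5,1)·C(14,4) + C(5,2)·C(14,3) + C(5,3)·C(14,2) = 2002 + 5005 + 3640 + 910 = 11557.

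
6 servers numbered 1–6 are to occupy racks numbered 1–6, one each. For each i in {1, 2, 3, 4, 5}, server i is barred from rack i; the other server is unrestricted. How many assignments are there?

309

Let Aᵢ (for 1 ≤ i ≤ 5) be the placements that put server i in its forbidden rack. Any j of these fix j positions, leaving (6−j)! ways to fill the rest, and there are C(5,j) ways to pick which j.
By inclusion–exclusion, the number of valid placements is Σ_{j=0}^{5} (−1)^j C(5,j)·(6−j)!.
Computing: 720 − 600 + 240 − 60 + 10 − 1 = 309.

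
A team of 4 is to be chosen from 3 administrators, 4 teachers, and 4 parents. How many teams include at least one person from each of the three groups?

With no constraint there are C(11,4) = 330 possible selections.
Subtract selections that omit an entire group: no administrators → C(8,4) = 70; no teachers → C(7,4) = 35; no parents → C(7,4) = 35.
Add back selections omitting two groups (i.e. drawn from a single group): C(3,4) + C(4,4) + C(4,4) = 2.
By inclusion–exclusion: 330 − 140 + 2 = 192.

192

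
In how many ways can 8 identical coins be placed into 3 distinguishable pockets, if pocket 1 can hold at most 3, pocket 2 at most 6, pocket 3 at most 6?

Without the upper bounds there are C(10,2) = 45 ways to split 8 among 3 pockets.
Subtract solutions that violate a single cap (substitute x_i' = x_i − (cap_i+1)): x_1 ≥ 4 gives C(6,2) = 15; x_2 ≥ 7 gives C(3,2) = 3; x_3 ≥ 7 gives C(3,2) = 3. Together 21.
No two caps can be exceeded simultaneously, so the pair terms are all 0.
By inclusion–exclusion the count is 45 − 21 + 0 = 24.

24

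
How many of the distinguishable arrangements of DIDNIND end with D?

Fix D in the last position and arrange the remaining 6 letters.
Those 6 letters have D appearing twice, I appearing twice, and N appearing twice, giving (6)!/(2!·2!·2!) = 90.

90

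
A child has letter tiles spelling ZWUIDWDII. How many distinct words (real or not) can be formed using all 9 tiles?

Letter multiplicities in ZWUIDWDII: D×2, I×3, U×1, W×2, Z×1.
The number of distinct arrangements is 9!/(3!·2!·2!) = 362880/24 = 15120.

15120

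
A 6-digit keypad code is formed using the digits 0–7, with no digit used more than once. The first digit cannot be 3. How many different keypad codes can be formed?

17640

The first digit has 8−1 = 7 choices (anything except 3).
The remaining 5 digits are filled from the other 7 symbols without repetition: 7 × 6 × 5 × 4 × 3 = 2520.
Total: 7 × 2520 = 17640.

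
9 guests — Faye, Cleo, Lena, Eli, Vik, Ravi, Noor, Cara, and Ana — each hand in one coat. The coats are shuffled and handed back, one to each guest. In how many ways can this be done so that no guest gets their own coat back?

This is the derangement count D_9: permutations of 9 items with no fixed point.
By inclusion–exclusion this is Σ_{j=0}^{9} (−1)^j C(9,j)·(9−j)!.
Computing: 362880 − 362880 + 181440 − 60480 + 15120 − 3024 + 504 − 72 + 9 − 1 = 133496.

133496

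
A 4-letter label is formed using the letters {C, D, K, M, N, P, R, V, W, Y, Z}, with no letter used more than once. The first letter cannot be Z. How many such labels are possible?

7200

The first letter has 11−1 = 10 choices (anything except Z).
The remaining 3 letters are filled from the other 10 symbols without repetition: 10 × 9 × 8 = 720.
Total: 10 × 720 = 7200.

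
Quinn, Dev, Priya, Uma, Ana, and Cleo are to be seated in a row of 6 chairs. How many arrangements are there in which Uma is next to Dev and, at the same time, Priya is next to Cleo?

Treat {Uma,Dev} as one block (2 orders) and {Priya,Cleo} as another (2 orders).
That leaves 4 units to arrange: 2 × 2 × 4! = 4 × 24 = 96.

96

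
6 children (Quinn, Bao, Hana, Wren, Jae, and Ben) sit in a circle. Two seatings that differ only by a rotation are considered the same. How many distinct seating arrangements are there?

Fix one person's seat to break rotational symmetry; the remaining 5 people can be arranged in (5)! = 120 ways.

120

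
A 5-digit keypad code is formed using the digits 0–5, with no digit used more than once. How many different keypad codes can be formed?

720

With no repetition, fill the 5 digits in order: 6 choices, then 5, down to 2.
That product is 6 × 5 × 4 × 3 × 2 = 720.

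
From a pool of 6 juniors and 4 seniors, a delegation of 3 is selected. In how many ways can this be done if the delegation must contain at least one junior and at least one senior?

Total 3-person selections from all 10: C(10,3) = 120.
Subtract selections that omit an entire group: no juniors → C(4,3) = 4; no seniors → C(6,3) = 20.
Both groups omitted at once is impossible, so 120 − 24 = 96.

96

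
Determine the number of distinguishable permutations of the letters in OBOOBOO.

21

OBOOBOO has 7 letters with B appearing twice and O appearing 5 times.
The number of distinct arrangements is 7!/(5!·2!) = 5040/240 = 21.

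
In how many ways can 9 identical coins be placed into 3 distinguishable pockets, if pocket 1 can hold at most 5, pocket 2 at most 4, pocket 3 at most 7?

By stars and bars, unrestricted non-negative solutions to x_1+…+x_3 = 9 number C(9+2,2) = 55.
Subtract solutions that violate a single cap (substitute x_i' = x_i − (cap_i+1)): x_1 ≥ 6 gives C(5,2) = 10; x_2 ≥ 5 gives C(6,2) = 15; x_3 ≥ 8 gives C(3,2) = 3. Together 28.
No two caps can be exceeded simultaneously, so the pair terms are all 0.
By inclusion–exclusion the count is 55 − 28 + 0 = 27.

27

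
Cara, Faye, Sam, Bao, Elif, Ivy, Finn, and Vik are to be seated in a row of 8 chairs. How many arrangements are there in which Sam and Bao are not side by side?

30240

Of the 8! = 40320 arrangements, those with Sam and Bao adjacent number 2 × 7! = 10080 (treat the pair as a block with 2 internal orders).
Complementary counting: 40320 − 10080 = 30240.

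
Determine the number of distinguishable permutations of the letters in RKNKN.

30

RKNKN has 5 letters with K appearing twice and N appearing twice.
The number of distinct arrangements is 5!/(2!·2!) = 120/4 = 30.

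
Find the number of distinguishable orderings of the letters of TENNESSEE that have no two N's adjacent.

2940

There are 9!/(4!·2!·2!) = 3780 arrangements of TENNESSEE in total.
If the two N's are adjacent, glue them into one block, leaving 8 items to arrange: (8)!/(4!·2!) = 840 ways.
Hence 3780 − 840 = 2940.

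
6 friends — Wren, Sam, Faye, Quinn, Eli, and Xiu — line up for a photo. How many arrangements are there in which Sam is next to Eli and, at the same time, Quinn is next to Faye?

Treat {Sam,Eli} as one block (2 orders) and {Quinn,Faye} as another (2 orders).
That leaves 4 units to arrange: 2 × 2 × 4! = 4 × 24 = 96.

96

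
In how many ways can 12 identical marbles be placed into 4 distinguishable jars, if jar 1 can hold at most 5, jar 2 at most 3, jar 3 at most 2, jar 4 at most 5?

19

Without the upper bounds there are C(15,3) = 455 ways to split 12 among 4 jars.
Subtract solutions that violate a single cap (substitute x_i' = x_i − (cap_i+1)): x_1 ≥ 6 gives C(9,3) = 84; x_2 ≥ 4 gives C(11,3) = 165; x_3 ≥ 3 gives C(12,3) = 220; x_4 ≥ 6 gives C(9,3) = 84. Together 553.
Add back pairs where two caps are both exceeded: 10 + 20 + 1 + 56 + 10 + 20 = 117.
By inclusion–exclusion the count is 455 − 553 + 117 = 19.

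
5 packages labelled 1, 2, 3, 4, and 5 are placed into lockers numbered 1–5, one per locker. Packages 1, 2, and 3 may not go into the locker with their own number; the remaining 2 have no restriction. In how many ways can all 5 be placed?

Let Aᵢ (for i ∈ {1, 2, 3}) be the placements that put package i in its forbidden locker. Any j of these fix j positions, leaving (5−j)! ways to fill the rest, and there are C(3,j) ways to pick which j.
By inclusion–exclusion, the number of valid placements is Σ_{j=0}^{3} (−1)^j C(3,j)·(5−j)!.
Computing: 120 − 72 + 18 − 2 = 64.

64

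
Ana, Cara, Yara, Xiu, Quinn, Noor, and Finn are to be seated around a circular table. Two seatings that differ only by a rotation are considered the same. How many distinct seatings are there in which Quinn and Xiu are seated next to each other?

240

Treat {Quinn, Xiu} as one unit (2 internal orders) and seat the resulting 6 units around the table: (5)! circular arrangements.
So 2 × (5)! = 2 × 120 = 240.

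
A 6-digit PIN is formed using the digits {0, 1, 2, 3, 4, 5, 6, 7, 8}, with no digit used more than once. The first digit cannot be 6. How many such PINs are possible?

The first digit has 9−1 = 8 choices (anything except 6).
The remaining 5 digits are filled from the other 8 symbols without repetition: 8 × 7 × 6 × 5 × 4 = 6720.
Total: 8 × 6720 = 53760.

53760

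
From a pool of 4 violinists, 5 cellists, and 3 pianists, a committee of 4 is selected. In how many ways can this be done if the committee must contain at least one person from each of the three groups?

270

Total 4-person selections from all 12: C(12,4) = 495.
Selections missing a whole group: no violinists → C(8,4) = 70; no cellists → C(7,4) = 35; no pianists → C(9,4) = 126.
Add back selections omitting two groups (i.e. drawn from a single group): C(4,4) + C(5,4) + C(3,4) = 6.
By inclusion–exclusion: 495 − 231 + 6 = 270.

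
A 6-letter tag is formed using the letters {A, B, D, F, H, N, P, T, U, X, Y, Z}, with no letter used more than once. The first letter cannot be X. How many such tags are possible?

The first letter has 12−1 = 11 choices (anything except X).
The remaining 5 letters are filled from the other 11 symbols without repetition: 11 × 10 × 9 × 8 × 7 = 55440.
Total: 11 × 55440 = 609840.

609840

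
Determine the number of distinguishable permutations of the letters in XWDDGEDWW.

10080

XWDDGEDWW has 9 letters with D appearing 3 times and W appearing 3 times.
Dividing 9! = 362880 by 3!·3! = 36 for the repeated letters gives 10080.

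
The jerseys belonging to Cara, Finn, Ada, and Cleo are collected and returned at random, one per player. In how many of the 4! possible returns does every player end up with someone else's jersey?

Let Aᵢ be the assignments in which player i gets their old jersey. We want the size of the complement of A₁∪…∪A_4.
By inclusion–exclusion this is Σ_{j=0}^{4} (−1)^j C(4,j)·(4−j)!.
Computing: 24 − 24 + 12 − 4 + 1 = 9.

9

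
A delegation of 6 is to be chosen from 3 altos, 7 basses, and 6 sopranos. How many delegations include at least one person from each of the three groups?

Unrestricted: C(16,6) = 8008 ways to pick any 6 of the 16.
Subtract selections that omit an entire group: no altos → C(13,6) = 1716; no basses → C(9,6) = 84; no sopranos → C(10,6) = 210.
Add back selections omitting two groups (i.e. drawn from a single group): C(3,6) + C(7,6) + C(6,6) = 8.
By inclusion–exclusion: 8008 − 2010 + 8 = 6006.

6006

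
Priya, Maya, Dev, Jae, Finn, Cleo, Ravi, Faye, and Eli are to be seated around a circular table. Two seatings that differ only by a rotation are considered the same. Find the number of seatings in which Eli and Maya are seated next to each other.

Glue Eli and Maya into a block (2 internal orders). Seating 8 units around a circle gives (7)! arrangements.
So 2 × (7)! = 2 × 5040 = 10080.

10080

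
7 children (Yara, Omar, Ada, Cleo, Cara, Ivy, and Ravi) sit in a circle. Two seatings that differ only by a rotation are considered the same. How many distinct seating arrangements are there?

Around a circle, 7 distinct people have 7!/7 = (6)! = 720 rotationally distinct seatings.

720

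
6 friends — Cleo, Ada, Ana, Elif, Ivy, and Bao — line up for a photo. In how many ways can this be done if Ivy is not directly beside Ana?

There are 6! = 720 arrangements in all. If Ivy and Ana are adjacent, merging them into one block gives 2·(5)! = 240 arrangements.
Complementary counting: 720 − 240 = 480.

480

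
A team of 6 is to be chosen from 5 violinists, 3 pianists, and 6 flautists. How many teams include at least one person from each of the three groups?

Unrestricted: C(14,6) = 3003 ways to pick any 6 of the 14.
Selections missing a whole group: no violinists → C(9,6) = 84; no pianists → C(11,6) = 462; no flautists → C(8,6) = 28.
Add back selections omitting two groups (i.e. drawn from a single group): C(5,6) + C(3,6) + C(6,6) = 1.
By inclusion–exclusion: 3003 − 574 + 1 = 2430.

2430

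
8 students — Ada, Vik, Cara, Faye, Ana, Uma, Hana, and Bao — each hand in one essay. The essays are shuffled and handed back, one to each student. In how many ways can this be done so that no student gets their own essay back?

Let Aᵢ be the assignments in which student i gets their own essay. We want the size of the complement of A₁∪…∪A_8.
By inclusion–exclusion this is Σ_{j=0}^{8} (−1)^j C(8,j)·(8−j)!.
Computing: 40320 − 40320 + 20160 − 6720 + 1680 − 336 + 56 − 8 + 1 = 14833.

14833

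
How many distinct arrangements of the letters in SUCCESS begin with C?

120

Fix C in the first position and arrange the remaining 6 letters.
Those 6 letters have S appearing 3 times, giving (6)!/(3!) = 120.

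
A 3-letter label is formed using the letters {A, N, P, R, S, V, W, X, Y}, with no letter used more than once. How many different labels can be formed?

504

With no repetition, fill the 3 letters in order: 9 choices, then 8, down to 7.
That product is 9 × 8 × 7 = 504.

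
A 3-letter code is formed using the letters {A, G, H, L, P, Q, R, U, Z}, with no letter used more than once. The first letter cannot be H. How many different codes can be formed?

The first letter has 9−1 = 8 choices (anything except H).
The remaining 2 letters are filled from the other 8 symbols without repetition: 8 × 7 = 56.
Total: 8 × 56 = 448.

448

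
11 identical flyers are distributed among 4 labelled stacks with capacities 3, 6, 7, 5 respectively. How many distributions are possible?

Ignoring the caps, the number of non-negative solutions to x_1+…+x_4 = 11 is C(14,3) = 364.
Subtract solutions that violate a single cap (substitute x_i' = x_i − (cap_i+1)): x_1 ≥ 4 gives C(10,3) = 120; x_2 ≥ 7 gives C(7,3) = 35; x_3 ≥ 8 gives C(6,3) = 20; x_4 ≥ 6 gives C(8,3) = 56. Together 231.
Add back pairs where two caps are both exceeded: 1 + 0 + 4 + 0 + 0 + 0 = 5.
By inclusion–exclusion the count is 364 − 231 + 5 = 138.

138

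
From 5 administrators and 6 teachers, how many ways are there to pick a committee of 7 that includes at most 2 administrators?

Split by how many administrators are chosen (0 through 2).
Sum: C(5,0)·C(6,7) + C(5,1)·C(6,6) + C(5,2)·C(6,5) = 0 + 5 + 60 = 65.

65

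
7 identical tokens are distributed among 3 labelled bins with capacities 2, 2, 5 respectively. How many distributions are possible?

6

Without the upper bounds there are C(9,2) = 36 ways to split 7 among 3 bins.
Subtract solutions that violate a single cap (substitute x_i' = x_i − (cap_i+1)): x_1 ≥ 3 gives C(6,2) = 15; x_2 ≥ 3 gives C(6,2) = 15; x_3 ≥ 6 gives C(3,2) = 3. Together 33.
Add back pairs where two caps are both exceeded: 3 + 0 + 0 = 3.
By inclusion–exclusion the count is 36 − 33 + 3 = 6.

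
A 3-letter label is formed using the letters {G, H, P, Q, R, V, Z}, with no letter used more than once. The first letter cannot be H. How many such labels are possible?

180

The first letter has 7−1 = 6 choices (anything except H).
The remaining 2 letters are filled from the other 6 symbols without repetition: 6 × 5 = 30.
Total: 6 × 30 = 180.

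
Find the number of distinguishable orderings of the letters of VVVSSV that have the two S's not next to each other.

There are 6!/(4!·2!) = 15 arrangements of VVVSSV in total.
If the two S's are adjacent, glue them into one block, leaving 5 items to arrange: (5)!/(4!) = 5 ways.
Hence 15 − 5 = 10.

10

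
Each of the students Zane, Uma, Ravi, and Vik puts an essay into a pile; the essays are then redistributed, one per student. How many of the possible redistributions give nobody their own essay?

This is the derangement count D_4: permutations of 4 items with no fixed point.
By inclusion–exclusion this is Σ_{j=0}^{4} (−1)^j C(4,j)·(4−j)!.
Computing: 24 − 24 + 12 − 4 + 1 = 9.

9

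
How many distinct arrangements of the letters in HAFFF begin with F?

12

With the first slot taken by F, it remains to arrange the other 4 letters (HAFF).
Those 4 letters have F appearing twice, giving (4)!/(2!) = 12.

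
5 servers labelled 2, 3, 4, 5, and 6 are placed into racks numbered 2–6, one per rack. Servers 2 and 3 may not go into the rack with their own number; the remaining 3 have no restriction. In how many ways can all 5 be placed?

78

Let Aᵢ (for i ∈ {2, 3}) be the placements that put server i in its forbidden rack. Any j of these fix j positions, leaving (5−j)! ways to fill the rest, and there are C(2,j) ways to pick which j.
By inclusion–exclusion, the number of valid placements is Σ_{j=0}^{2} (−1)^j C(2,j)·(5−j)!.
Computing: 120 − 48 + 6 = 78.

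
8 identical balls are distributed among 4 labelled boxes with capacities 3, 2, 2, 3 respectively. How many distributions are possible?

10

Without the upper bounds there are C(11,3) = 165 ways to split 8 among 4 boxes.
Subtract solutions that violate a single cap (substitute x_i' = x_i − (cap_i+1)): x_1 ≥ 4 gives C(7,3) = 35; x_2 ≥ 3 gives C(8,3) = 56; x_3 ≥ 3 gives C(8,3) = 56; x_4 ≥ 4 gives C(7,3) = 35. Together 182.
Add back pairs where two caps are both exceeded: 4 + 4 + 1 + 10 + 4 + 4 = 27.
By inclusion–exclusion the count is 165 − 182 + 27 = 10.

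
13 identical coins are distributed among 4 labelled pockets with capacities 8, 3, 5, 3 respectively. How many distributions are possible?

63

Without the upper bounds there are C(16,3) = 560 ways to split 13 among 4 pockets.
Subtract solutions that violate a single cap (substitute x_i' = x_i − (cap_i+1)): x_1 ≥ 9 gives C(7,3) = 35; x_2 ≥ 4 gives C(12,3) = 220; x_3 ≥ 6 gives C(10,3) = 120; x_4 ≥ 4 gives C(12,3) = 220. Together 595.
Add back pairs where two caps are both exceeded: 1 + 0 + 1 + 20 + 56 + 20 = 98.
By inclusion–exclusion the count is 560 − 595 + 98 = 63.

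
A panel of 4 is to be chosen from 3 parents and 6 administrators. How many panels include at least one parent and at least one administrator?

111

Total 4-person selections from all 9: C(9,4) = 126.
Subtract selections that omit an entire group: no parents → C(6,4) = 15; no administrators → C(3,4) = 0.
Both groups omitted at once is impossible, so 126 − 15 = 111.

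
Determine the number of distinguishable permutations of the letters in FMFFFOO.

The 7 letters of FMFFFOO have repeats: F appearing 4 times and O appearing twice.
So there are 7! / (4!·2!) = 105 distinguishable arrangements.

105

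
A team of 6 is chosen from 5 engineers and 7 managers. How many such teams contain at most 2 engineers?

462

Split by how many engineers are chosen (0 through 2).
Sum: C(5,0)·C(7,6) + C(5,1)·C(7,5) + C(5,2)·C(7,4) = 7 + 105 + 350 = 462.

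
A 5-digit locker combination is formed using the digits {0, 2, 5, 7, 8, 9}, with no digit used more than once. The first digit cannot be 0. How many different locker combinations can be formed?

The first digit has 6−1 = 5 choices (anything except 0).
The remaining 4 digits are filled from the other 5 symbols without repetition: 5 × 4 × 3 × 2 = 120.
Total: 5 × 120 = 600.

600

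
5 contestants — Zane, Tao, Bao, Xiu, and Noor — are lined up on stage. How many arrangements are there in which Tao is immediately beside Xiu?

Glue Tao and Xiu into one block (2 internal orders), leaving 4 units to arrange in a row.
So the count is 2·(4)! = 48.

48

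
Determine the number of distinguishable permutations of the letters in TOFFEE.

Letter multiplicities in TOFFEE: E×2, F×2, O×1, T×1.
So there are 6! / (2!·2!) = 180 distinguishable arrangements.

180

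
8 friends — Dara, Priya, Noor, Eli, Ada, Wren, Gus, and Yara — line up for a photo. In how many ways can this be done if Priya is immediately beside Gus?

Treat {Priya, Gus} as a single unit. There are 7 units to order, and the pair itself can be ordered 2 ways.
So the count is 2·(7)! = 10080.

10080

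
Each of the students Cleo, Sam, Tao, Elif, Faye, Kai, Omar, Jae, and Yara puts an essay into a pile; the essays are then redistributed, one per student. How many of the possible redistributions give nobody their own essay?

133496

Let Aᵢ be the assignments in which student i gets their own essay. We want the size of the complement of A₁∪…∪A_9.
By inclusion–exclusion this is Σ_{j=0}^{9} (−1)^j C(9,j)·(9−j)!.
Computing: 362880 − 362880 + 181440 − 60480 + 15120 − 3024 + 504 − 72 + 9 − 1 = 133496.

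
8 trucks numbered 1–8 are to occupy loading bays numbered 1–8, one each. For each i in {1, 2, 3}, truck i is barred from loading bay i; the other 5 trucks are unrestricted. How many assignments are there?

27240

Let Aᵢ (for i ∈ {1, 2, 3}) be the placements that put truck i in its forbidden loading bay. Any j of these fix j positions, leaving (8−j)! ways to fill the rest, and there are C(3,j) ways to pick which j.
By inclusion–exclusion, the number of valid placements is Σ_{j=0}^{3} (−1)^j C(3,j)·(8−j)!.
Computing: 40320 − 15120 + 2160 − 120 = 27240.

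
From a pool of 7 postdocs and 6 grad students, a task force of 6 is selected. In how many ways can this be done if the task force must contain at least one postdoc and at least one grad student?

With no constraint there are C(13,6) = 1716 possible selections.
Subtract selections that omit an entire group: no postdocs → C(6,6) = 1; no grad students → C(7,6) = 7.
Both groups omitted at once is impossible, so 1716 − 8 = 1708.

1708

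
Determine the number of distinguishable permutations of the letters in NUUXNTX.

NUUXNTX has 7 letters with N appearing twice, U appearing twice, and X appearing twice.
The number of distinct arrangements is 7!/(2!·2!·2!) = 5040/8 = 630.

630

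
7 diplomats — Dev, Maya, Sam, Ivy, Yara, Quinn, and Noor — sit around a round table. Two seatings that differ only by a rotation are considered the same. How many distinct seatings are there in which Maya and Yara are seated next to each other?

240

Treat {Maya, Yara} as one unit (2 internal orders) and seat the resulting 6 units around the table: (5)! circular arrangements.
So 2 × (5)! = 2 × 120 = 240.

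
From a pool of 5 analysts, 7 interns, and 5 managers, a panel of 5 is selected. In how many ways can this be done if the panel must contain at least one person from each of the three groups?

Total 5-person selections from all 17: C(17,5) = 6188.
Subtract selections that omit an entire group: no analysts → C(12,5) = 792; no interns → C(10,5) = 252; no managers → C(12,5) = 792.
Add back selections omitting two groups (i.e. drawn from a single group): C(5,5) + C(7,5) + C(5,5) = 23.
By inclusion–exclusion: 6188 − 1836 + 23 = 4375.

4375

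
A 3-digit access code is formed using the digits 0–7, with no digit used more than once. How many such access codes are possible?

Choose and order 3 of the 8 symbols: the first digit has 8 options, the next 7, then 6.
That product is 8 × 7 × 6 = 336.

336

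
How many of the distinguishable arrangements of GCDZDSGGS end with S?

Fix S in the last position and arrange the remaining 8 letters.
Those 8 letters have D appearing twice and G appearing 3 times, giving (8)!/(3!·2!) = 3360.

3360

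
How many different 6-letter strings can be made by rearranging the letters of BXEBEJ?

180

The 6 letters of BXEBEJ have repeats: B appearing twice and E appearing twice.
Dividing 6! = 720 by 2!·2! = 4 for the repeated letters gives 180.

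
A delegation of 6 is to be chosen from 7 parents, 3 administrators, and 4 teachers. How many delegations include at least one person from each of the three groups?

2331

Unrestricted: C(14,6) = 3003 ways to pick any 6 of the 14.
Selections missing a whole group: no parents → C(7,6) = 7; no administrators → C(11,6) = 462; no teachers → C(10,6) = 210.
Add back selections omitting two groups (i.e. drawn from a single group): C(7,6) + C(3,6) + C(4,6) = 7.
By inclusion–exclusion: 3003 − 679 + 7 = 2331.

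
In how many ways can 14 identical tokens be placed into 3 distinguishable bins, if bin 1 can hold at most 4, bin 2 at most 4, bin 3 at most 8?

Without the upper bounds there are C(16,2) = 120 ways to split 14 among 3 bins.
Subtract solutions that violate a single cap (substitute x_i' = x_i − (cap_i+1)): x_1 ≥ 5 gives C(11,2) = 55; x_2 ≥ 5 gives C(11,2) = 55; x_3 ≥ 9 gives C(7,2) = 21. Together 131.
Add back pairs where two caps are both exceeded: 15 + 1 + 1 = 17.
By inclusion–exclusion the count is 120 − 131 + 17 = 6.

6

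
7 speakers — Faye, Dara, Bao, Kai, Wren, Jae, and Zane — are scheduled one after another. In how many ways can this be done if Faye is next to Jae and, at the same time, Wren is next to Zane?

Treat {Faye,Jae} as one block (2 orders) and {Wren,Zane} as another (2 orders).
That leaves 5 units to arrange: 2 × 2 × 5! = 4 × 120 = 480.

480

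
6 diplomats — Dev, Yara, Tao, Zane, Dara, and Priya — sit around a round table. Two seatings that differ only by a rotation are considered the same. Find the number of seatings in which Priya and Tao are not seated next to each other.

72

All circular seatings of 6 people number (5)! = 120.
Seatings with Priya beside Tao: treat them as a block with 2 internal orders, giving 2 × (4)! = 48.
Subtracting, 120 − 48 = 72.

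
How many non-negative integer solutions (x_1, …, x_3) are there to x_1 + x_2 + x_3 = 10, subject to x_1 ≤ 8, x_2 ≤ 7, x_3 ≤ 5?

By stars and bars, unrestricted non-negative solutions to x_1+…+x_3 = 10 number C(10+2,2) = 66.
Subtract solutions that violate a single cap (substitute x_i' = x_i − (cap_i+1)): x_1 ≥ 9 gives C(3,2) = 3; x_2 ≥ 8 gives C(4,2) = 6; x_3 ≥ 6 gives C(6,2) = 15. Together 24.
No two caps can be exceeded simultaneously, so the pair terms are all 0.
By inclusion–exclusion the count is 66 − 24 + 0 = 42.

42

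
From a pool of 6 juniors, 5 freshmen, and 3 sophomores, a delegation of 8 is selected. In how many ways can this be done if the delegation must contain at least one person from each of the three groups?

2828

With no constraint there are C(14,8) = 3003 possible selections.
Subtract selections that omit an entire group: no juniors → C(8,8) = 1; no freshmen → C(9,8) = 9; no sophomores → C(11,8) = 165.
Add back selections omitting two groups (i.e. drawn from a single group): C(6,8) + C(5,8) + C(3,8) = 0.
By inclusion–exclusion: 3003 − 175 + 0 = 2828.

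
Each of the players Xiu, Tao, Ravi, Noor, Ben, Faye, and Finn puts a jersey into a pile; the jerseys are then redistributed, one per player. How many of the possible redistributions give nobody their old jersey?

1854

This is the derangement count D_7: permutations of 7 items with no fixed point.
By inclusion–exclusion this is Σ_{j=0}^{7} (−1)^j C(7,j)·(7−j)!.
Computing: 5040 − 5040 + 2520 − 840 + 210 − 42 + 7 − 1 = 1854.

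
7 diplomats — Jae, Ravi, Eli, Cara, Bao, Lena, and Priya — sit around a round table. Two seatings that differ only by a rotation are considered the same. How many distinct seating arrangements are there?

720

Around a circle, 7 distinct people have 7!/7 = (6)! = 720 rotationally distinct seatings.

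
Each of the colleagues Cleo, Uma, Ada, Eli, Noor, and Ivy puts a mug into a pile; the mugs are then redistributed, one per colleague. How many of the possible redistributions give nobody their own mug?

265

This is the derangement count D_6: permutations of 6 items with no fixed point.
By inclusion–exclusion this is Σ_{j=0}^{6} (−1)^j C(6,j)·(6−j)!.
Computing: 720 − 720 + 360 − 120 + 30 − 6 + 1 = 265.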